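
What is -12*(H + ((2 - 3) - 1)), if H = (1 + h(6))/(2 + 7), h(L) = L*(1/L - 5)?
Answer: 184/3 ≈ 61.333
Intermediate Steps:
h(L) = L*(-5 + 1/L)
H = -28/9 (H = (1 + (1 - 5*6))/(2 + 7) = (1 + (1 - 30))/9 = (1 - 29)*(⅑) = -28*⅑ = -28/9 ≈ -3.1111)
-12*(H + ((2 - 3) - 1)) = -12*(-28/9 + ((2 - 3) - 1)) = -12*(-28/9 + (-1 - 1)) = -12*(-28/9 - 2) = -12*(-46/9) = 184/3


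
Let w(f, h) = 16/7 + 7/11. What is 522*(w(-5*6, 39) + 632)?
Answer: 25520058/77 ≈ 3.3143e+5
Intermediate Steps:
w(f, h) = 225/77 (w(f, h) = 16*(1/7) + 7*(1/11) = 16/7 + 7/11 = 225/77)
522*(w(-5*6, 39) + 632) = 522*(225/77 + 632) = 522*(48889/77) = 25520058/77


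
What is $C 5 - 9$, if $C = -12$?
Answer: $-69$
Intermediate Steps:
$C 5 - 9 = \left(-12\right) 5 - 9 = -60 - 9 = -69$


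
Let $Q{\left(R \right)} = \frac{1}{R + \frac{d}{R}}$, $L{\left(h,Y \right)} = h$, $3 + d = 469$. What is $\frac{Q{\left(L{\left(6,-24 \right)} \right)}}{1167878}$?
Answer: $\frac{3}{293137378} \approx 1.0234 \cdot 10^{-8}$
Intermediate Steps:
$d = 466$ ($d = -3 + 469 = 466$)
$Q{\left(R \right)} = \frac{1}{R + \frac{466}{R}}$
$\frac{Q{\left(L{\left(6,-24 \right)} \right)}}{1167878} = \frac{6 \frac{1}{466 + 6^{2}}}{1167878} = \frac{6}{466 + 36} \cdot \frac{1}{1167878} = \frac{6}{502} \cdot \frac{1}{1167878} = 6 \cdot \frac{1}{502} \cdot \frac{1}{1167878} = \frac{3}{251} \cdot \frac{1}{1167878} = \frac{3}{293137378}$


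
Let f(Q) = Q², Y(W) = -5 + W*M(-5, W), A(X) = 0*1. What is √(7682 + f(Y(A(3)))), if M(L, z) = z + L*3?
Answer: √7707 ≈ 87.790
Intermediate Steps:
A(X) = 0
M(L, z) = z + 3*L
Y(W) = -5 + W*(-15 + W) (Y(W) = -5 + W*(W + 3*(-5)) = -5 + W*(W - 15) = -5 + W*(-15 + W))
√(7682 + f(Y(A(3)))) = √(7682 + (-5 + 0*(-15 + 0))²) = √(7682 + (-5 + 0*(-15))²) = √(7682 + (-5 + 0)²) = √(7682 + (-5)²) = √(7682 + 25) = √7707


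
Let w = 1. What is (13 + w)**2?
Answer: 196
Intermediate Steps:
(13 + w)**2 = (13 + 1)**2 = 14**2 = 196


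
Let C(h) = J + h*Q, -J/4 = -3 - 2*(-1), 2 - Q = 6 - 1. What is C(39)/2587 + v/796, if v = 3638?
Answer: 23421/5174 ≈ 4.5267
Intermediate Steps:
Q = -3 (Q = 2 - (6 - 1) = 2 - 1*5 = 2 - 5 = -3)
J = 4 (J = -4*(-3 - 2*(-1)) = -4*(-3 + 2) = -4*(-1) = 4)
C(h) = 4 - 3*h (C(h) = 4 + h*(-3) = 4 - 3*h)
C(39)/2587 + v/796 = (4 - 3*39)/2587 + 3638/796 = (4 - 117)*(1/2587) + 3638*(1/796) = -113*1/2587 + 1819/398 = -113/2587 + 1819/398 = 23421/5174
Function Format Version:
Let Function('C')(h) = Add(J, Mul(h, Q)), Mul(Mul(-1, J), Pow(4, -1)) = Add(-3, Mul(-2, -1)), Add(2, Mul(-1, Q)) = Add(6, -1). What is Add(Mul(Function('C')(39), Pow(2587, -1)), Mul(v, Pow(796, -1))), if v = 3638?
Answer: Rational(23421, 5174) ≈ 4.5267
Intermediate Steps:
Q = -3 (Q = Add(2, Mul(-1, Add(6, -1))) = Add(2, Mul(-1, 5)) = Add(2, -5) = -3)
J = 4 (J = Mul(-4, Add(-3, Mul(-2, -1))) = Mul(-4, Add(-3, 2)) = Mul(-4, -1) = 4)
Function('C')(h) = Add(4, Mul(-3, h)) (Function('C')(h) = Add(4, Mul(h, -3)) = Add(4, Mul(-3, h)))
Add(Mul(Function('C')(39), Pow(2587, -1)), Mul(v, Pow(796, -1))) = Add(Mul(Add(4, Mul(-3, 39)), Pow(2587, -1)), Mul(3638, Pow(796, -1))) = Add(Mul(Add(4, -117), Rational(1, 2587)), Mul(3638, Rational(1, 796))) = Add(Mul(-113, Rational(1, 2587)), Rational(1819, 398)) = Add(Rational(-113, 2587), Rational(1819, 398)) = Rational(23421, 5174)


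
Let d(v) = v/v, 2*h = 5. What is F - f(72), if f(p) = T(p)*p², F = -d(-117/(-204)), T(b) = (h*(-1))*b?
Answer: 933119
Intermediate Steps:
h = 5/2 (h = (½)*5 = 5/2 ≈ 2.5000)
d(v) = 1
T(b) = -5*b/2 (T(b) = ((5/2)*(-1))*b = -5*b/2)
F = -1 (F = -1*1 = -1)
f(p) = -5*p³/2 (f(p) = (-5*p/2)*p² = -5*p³/2)
F - f(72) = -1 - (-5)*72³/2 = -1 - (-5)*373248/2 = -1 - 1*(-933120) = -1 + 933120 = 933119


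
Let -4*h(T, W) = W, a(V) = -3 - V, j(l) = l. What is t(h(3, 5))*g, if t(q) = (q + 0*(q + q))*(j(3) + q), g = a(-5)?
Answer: -35/8 ≈ -4.3750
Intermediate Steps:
g = 2 (g = -3 - 1*(-5) = -3 + 5 = 2)
h(T, W) = -W/4
t(q) = q*(3 + q) (t(q) = (q + 0*(q + q))*(3 + q) = (q + 0*(2*q))*(3 + q) = (q + 0)*(3 + q) = q*(3 + q))
t(h(3, 5))*g = ((-¼*5)*(3 - ¼*5))*2 = -5*(3 - 5/4)/4*2 = -5/4*7/4*2 = -35/16*2 = -35/8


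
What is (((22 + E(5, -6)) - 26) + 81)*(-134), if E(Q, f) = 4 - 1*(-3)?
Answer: -11256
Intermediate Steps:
E(Q, f) = 7 (E(Q, f) = 4 + 3 = 7)
(((22 + E(5, -6)) - 26) + 81)*(-134) = (((22 + 7) - 26) + 81)*(-134) = ((29 - 26) + 81)*(-134) = (3 + 81)*(-134) = 84*(-134) = -11256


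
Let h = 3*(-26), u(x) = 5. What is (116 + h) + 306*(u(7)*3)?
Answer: 4628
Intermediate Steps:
h = -78
(116 + h) + 306*(u(7)*3) = (116 - 78) + 306*(5*3) = 38 + 306*15 = 38 + 4590 = 4628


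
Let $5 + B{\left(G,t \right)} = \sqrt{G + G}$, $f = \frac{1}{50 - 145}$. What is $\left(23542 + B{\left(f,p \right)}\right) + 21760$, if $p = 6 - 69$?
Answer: $45297 + \frac{i \sqrt{190}}{95} \approx 45297.0 + 0.1451 i$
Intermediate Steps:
$f = - \frac{1}{95}$ ($f = \frac{1}{-95} = - \frac{1}{95} \approx -0.010526$)
$p = -63$ ($p = 6 - 69 = -63$)
$B{\left(G,t \right)} = -5 + \sqrt{2} \sqrt{G}$ ($B{\left(G,t \right)} = -5 + \sqrt{G + G} = -5 + \sqrt{2 G} = -5 + \sqrt{2} \sqrt{G}$)
$\left(23542 + B{\left(f,p \right)}\right) + 21760 = \left(23542 - \left(5 - \sqrt{2} \sqrt{- \frac{1}{95}}\right)\right) + 21760 = \left(23542 - \left(5 - \sqrt{2} \frac{i \sqrt{95}}{95}\right)\right) + 21760 = \left(23542 - \left(5 - \frac{i \sqrt{190}}{95}\right)\right) + 21760 = \left(23537 + \frac{i \sqrt{190}}{95}\right) + 21760 = 45297 + \frac{i \sqrt{190}}{95}$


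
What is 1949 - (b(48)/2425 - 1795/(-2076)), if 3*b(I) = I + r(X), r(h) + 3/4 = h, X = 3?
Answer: 2451865763/1258575 ≈ 1948.1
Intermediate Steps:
r(h) = -¾ + h
b(I) = ¾ + I/3 (b(I) = (I + (-¾ + 3))/3 = (I + 9/4)/3 = (9/4 + I)/3 = ¾ + I/3)
1949 - (b(48)/2425 - 1795/(-2076)) = 1949 - ((¾ + (⅓)*48)/2425 - 1795/(-2076)) = 1949 - ((¾ + 16)*(1/2425) - 1795*(-1/2076)) = 1949 - ((67/4)*(1/2425) + 1795/2076) = 1949 - (67/9700 + 1795/2076) = 1949 - 1*1096912/1258575 = 1949 - 1096912/1258575 = 2451865763/1258575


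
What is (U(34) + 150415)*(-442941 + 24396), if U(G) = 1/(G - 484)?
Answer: -629554452449/10 ≈ -6.2955e+10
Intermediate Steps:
U(G) = 1/(-484 + G)
(U(34) + 150415)*(-442941 + 24396) = (1/(-484 + 34) + 150415)*(-442941 + 24396) = (1/(-450) + 150415)*(-418545) = (-1/450 + 150415)*(-418545) = (67686749/450)*(-418545) = -629554452449/10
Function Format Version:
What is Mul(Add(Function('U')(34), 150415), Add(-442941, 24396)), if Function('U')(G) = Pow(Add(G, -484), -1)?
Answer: Rational(-629554452449, 10) ≈ -6.2955e+10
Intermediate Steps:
Function('U')(G) = Pow(Add(-484, G), -1)
Mul(Add(Function('U')(34), 150415), Add(-442941, 24396)) = Mul(Add(Pow(Add(-484, 34), -1), 150415), Add(-442941, 24396)) = Mul(Add(Pow(-450, -1), 150415), -418545) = Mul(Add(Rational(-1, 450), 150415), -418545) = Mul(Rational(67686749, 450), -418545) = Rational(-629554452449, 10)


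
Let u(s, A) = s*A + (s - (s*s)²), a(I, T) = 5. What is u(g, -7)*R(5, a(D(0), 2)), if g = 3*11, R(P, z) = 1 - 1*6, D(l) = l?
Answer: 5930595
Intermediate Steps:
R(P, z) = -5 (R(P, z) = 1 - 6 = -5)
g = 33
u(s, A) = s - s⁴ + A*s (u(s, A) = A*s + (s - (s²)²) = A*s + (s - s⁴) = s - s⁴ + A*s)
u(g, -7)*R(5, a(D(0), 2)) = (33*(1 - 7 - 1*33³))*(-5) = (33*(1 - 7 - 1*35937))*(-5) = (33*(1 - 7 - 35937))*(-5) = (33*(-35943))*(-5) = -1186119*(-5) = 5930595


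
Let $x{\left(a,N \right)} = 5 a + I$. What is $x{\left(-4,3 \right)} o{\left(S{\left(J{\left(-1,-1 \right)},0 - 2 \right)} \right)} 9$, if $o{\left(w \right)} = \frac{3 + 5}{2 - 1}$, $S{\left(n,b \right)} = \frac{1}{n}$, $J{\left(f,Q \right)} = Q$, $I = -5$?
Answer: $-1800$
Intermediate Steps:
$x{\left(a,N \right)} = -5 + 5 a$ ($x{\left(a,N \right)} = 5 a - 5 = -5 + 5 a$)
$o{\left(w \right)} = 8$ ($o{\left(w \right)} = \frac{8}{1} = 8 \cdot 1 = 8$)
$x{\left(-4,3 \right)} o{\left(S{\left(J{\left(-1,-1 \right)},0 - 2 \right)} \right)} 9 = \left(-5 + 5 \left(-4\right)\right) 8 \cdot 9 = \left(-5 - 20\right) 8 \cdot 9 = \left(-25\right) 8 \cdot 9 = \left(-200\right) 9 = -1800$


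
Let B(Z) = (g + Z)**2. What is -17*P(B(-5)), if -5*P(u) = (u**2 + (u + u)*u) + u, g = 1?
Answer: 13328/5 ≈ 2665.6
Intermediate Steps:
B(Z) = (1 + Z)**2
P(u) = -3*u**2/5 - u/5 (P(u) = -((u**2 + (u + u)*u) + u)/5 = -((u**2 + (2*u)*u) + u)/5 = -((u**2 + 2*u**2) + u)/5 = -(3*u**2 + u)/5 = -(u + 3*u**2)/5 = -3*u**2/5 - u/5)
-17*P(B(-5)) = -(-17)*(1 - 5)**2*(1 + 3*(1 - 5)**2)/5 = -(-17)*(-4)**2*(1 + 3*(-4)**2)/5 = -(-17)*16*(1 + 3*16)/5 = -(-17)*16*(1 + 48)/5 = -(-17)*16*49/5 = -17*(-784/5) = 13328/5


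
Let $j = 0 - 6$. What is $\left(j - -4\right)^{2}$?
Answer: $4$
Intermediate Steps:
$j = -6$
$\left(j - -4\right)^{2} = \left(-6 - -4\right)^{2} = \left(-6 + 4\right)^{2} = \left(-2\right)^{2} = 4$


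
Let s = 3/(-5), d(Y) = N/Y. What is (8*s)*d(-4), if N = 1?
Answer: 6/5 ≈ 1.2000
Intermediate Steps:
d(Y) = 1/Y
s = -⅗ (s = -⅕*3 = -⅗ ≈ -0.60000)
(8*s)*d(-4) = (8*(-⅗))/(-4) = -24/5*(-¼) = 6/5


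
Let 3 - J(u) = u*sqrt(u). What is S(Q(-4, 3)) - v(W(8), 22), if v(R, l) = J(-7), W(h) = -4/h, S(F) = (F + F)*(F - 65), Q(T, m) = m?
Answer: -375 - 7*I*sqrt(7) ≈ -375.0 - 18.52*I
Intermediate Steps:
S(F) = 2*F*(-65 + F) (S(F) = (2*F)*(-65 + F) = 2*F*(-65 + F))
J(u) = 3 - u**(3/2) (J(u) = 3 - u*sqrt(u) = 3 - u**(3/2))
v(R, l) = 3 + 7*I*sqrt(7) (v(R, l) = 3 - (-7)**(3/2) = 3 - (-7)*I*sqrt(7) = 3 + 7*I*sqrt(7))
S(Q(-4, 3)) - v(W(8), 22) = 2*3*(-65 + 3) - (3 + 7*I*sqrt(7)) = 2*3*(-62) + (-3 - 7*I*sqrt(7)) = -372 + (-3 - 7*I*sqrt(7)) = -375 - 7*I*sqrt(7)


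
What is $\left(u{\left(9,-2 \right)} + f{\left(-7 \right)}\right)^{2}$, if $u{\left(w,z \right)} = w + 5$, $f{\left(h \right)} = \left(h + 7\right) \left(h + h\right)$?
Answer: $196$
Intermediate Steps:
$f{\left(h \right)} = 2 h \left(7 + h\right)$ ($f{\left(h \right)} = \left(7 + h\right) 2 h = 2 h \left(7 + h\right)$)
$u{\left(w,z \right)} = 5 + w$
$\left(u{\left(9,-2 \right)} + f{\left(-7 \right)}\right)^{2} = \left(\left(5 + 9\right) + 2 \left(-7\right) \left(7 - 7\right)\right)^{2} = \left(14 + 2 \left(-7\right) 0\right)^{2} = \left(14 + 0\right)^{2} = 14^{2} = 196$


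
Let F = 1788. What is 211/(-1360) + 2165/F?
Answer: 641783/607920 ≈ 1.0557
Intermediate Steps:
211/(-1360) + 2165/F = 211/(-1360) + 2165/1788 = 211*(-1/1360) + 2165*(1/1788) = -211/1360 + 2165/1788 = 641783/607920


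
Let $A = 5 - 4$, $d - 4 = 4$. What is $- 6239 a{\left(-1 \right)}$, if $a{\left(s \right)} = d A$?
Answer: $-49912$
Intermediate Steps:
$d = 8$ ($d = 4 + 4 = 8$)
$A = 1$
$a{\left(s \right)} = 8$ ($a{\left(s \right)} = 8 \cdot 1 = 8$)
$- 6239 a{\left(-1 \right)} = \left(-6239\right) 8 = -49912$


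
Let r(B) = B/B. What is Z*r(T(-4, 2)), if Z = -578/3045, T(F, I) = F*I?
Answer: -578/3045 ≈ -0.18982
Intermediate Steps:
r(B) = 1
Z = -578/3045 (Z = -578*1/3045 = -578/3045 ≈ -0.18982)
Z*r(T(-4, 2)) = -578/3045*1 = -578/3045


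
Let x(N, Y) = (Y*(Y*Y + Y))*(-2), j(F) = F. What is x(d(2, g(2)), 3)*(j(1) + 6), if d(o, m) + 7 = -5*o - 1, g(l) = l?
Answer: -504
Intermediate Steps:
d(o, m) = -8 - 5*o (d(o, m) = -7 + (-5*o - 1) = -7 + (-1 - 5*o) = -8 - 5*o)
x(N, Y) = -2*Y*(Y + Y²) (x(N, Y) = (Y*(Y² + Y))*(-2) = (Y*(Y + Y²))*(-2) = -2*Y*(Y + Y²))
x(d(2, g(2)), 3)*(j(1) + 6) = (2*3²*(-1 - 1*3))*(1 + 6) = (2*9*(-1 - 3))*7 = (2*9*(-4))*7 = -72*7 = -504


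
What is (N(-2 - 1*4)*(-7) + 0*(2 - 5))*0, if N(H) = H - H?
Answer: 0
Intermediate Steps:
N(H) = 0
(N(-2 - 1*4)*(-7) + 0*(2 - 5))*0 = (0*(-7) + 0*(2 - 5))*0 = (0 + 0*(-3))*0 = (0 + 0)*0 = 0*0 = 0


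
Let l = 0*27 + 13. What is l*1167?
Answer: 15171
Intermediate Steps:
l = 13 (l = 0 + 13 = 13)
l*1167 = 13*1167 = 15171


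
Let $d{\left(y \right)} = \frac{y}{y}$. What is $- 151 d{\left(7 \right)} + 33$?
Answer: $-118$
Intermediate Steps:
$d{\left(y \right)} = 1$
$- 151 d{\left(7 \right)} + 33 = \left(-151\right) 1 + 33 = -151 + 33 = -118$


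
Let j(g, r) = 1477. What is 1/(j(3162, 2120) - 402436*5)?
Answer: -1/2010703 ≈ -4.9734e-7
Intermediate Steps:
1/(j(3162, 2120) - 402436*5) = 1/(1477 - 402436*5) = 1/(1477 - 2012180) = 1/(-2010703) = -1/2010703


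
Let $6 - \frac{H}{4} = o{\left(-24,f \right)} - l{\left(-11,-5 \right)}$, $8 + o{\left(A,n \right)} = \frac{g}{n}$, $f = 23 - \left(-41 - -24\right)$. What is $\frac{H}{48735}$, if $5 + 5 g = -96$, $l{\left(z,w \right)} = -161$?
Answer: $- \frac{29299}{2436750} \approx -0.012024$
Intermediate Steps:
$f = 40$ ($f = 23 - \left(-41 + 24\right) = 23 - -17 = 23 + 17 = 40$)
$g = - \frac{101}{5}$ ($g = -1 + \frac{1}{5} \left(-96\right) = -1 - \frac{96}{5} = - \frac{101}{5} \approx -20.2$)
$o{\left(A,n \right)} = -8 - \frac{101}{5 n}$
$H = - \frac{29299}{50}$ ($H = 24 - 4 \left(\left(-8 - \frac{101}{5 \cdot 40}\right) - -161\right) = 24 - 4 \left(\left(-8 - \frac{101}{200}\right) + 161\right) = 24 - 4 \left(- \frac{1701}{200} + 161\right) = 24 - \frac{30499}{50} = - \frac{29299}{50} \approx -585.98$)
$\frac{H}{48735} = - \frac{29299}{50 \cdot 48735} = \left(- \frac{29299}{50}\right) \frac{1}{48735} = - \frac{29299}{2436750}$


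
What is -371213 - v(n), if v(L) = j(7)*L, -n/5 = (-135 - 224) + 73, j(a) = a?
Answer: -381223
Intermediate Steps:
n = 1430 (n = -5*((-135 - 224) + 73) = -5*(-359 + 73) = -5*(-286) = 1430)
v(L) = 7*L
-371213 - v(n) = -371213 - 7*1430 = -371213 - 1*10010 = -371213 - 10010 = -381223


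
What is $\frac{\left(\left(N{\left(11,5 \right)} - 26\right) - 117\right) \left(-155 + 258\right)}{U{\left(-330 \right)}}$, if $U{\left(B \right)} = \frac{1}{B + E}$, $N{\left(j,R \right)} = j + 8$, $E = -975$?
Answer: $16667460$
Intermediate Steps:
$N{\left(j,R \right)} = 8 + j$
$U{\left(B \right)} = \frac{1}{-975 + B}$ ($U{\left(B \right)} = \frac{1}{B - 975} = \frac{1}{-975 + B}$)
$\frac{\left(\left(N{\left(11,5 \right)} - 26\right) - 117\right) \left(-155 + 258\right)}{U{\left(-330 \right)}} = \frac{\left(\left(\left(8 + 11\right) - 26\right) - 117\right) \left(-155 + 258\right)}{\frac{1}{-975 - 330}} = \frac{\left(\left(19 - 26\right) - 117\right) 103}{\frac{1}{-1305}} = \frac{\left(-7 - 117\right) 103}{- \frac{1}{1305}} = \left(-124\right) 103 \left(-1305\right) = \left(-12772\right) \left(-1305\right) = 16667460$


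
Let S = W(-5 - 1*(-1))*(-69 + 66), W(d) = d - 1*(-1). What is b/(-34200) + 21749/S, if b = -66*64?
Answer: 10331303/4275 ≈ 2416.7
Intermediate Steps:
W(d) = 1 + d (W(d) = d + 1 = 1 + d)
b = -4224
S = 9 (S = (1 + (-5 - 1*(-1)))*(-69 + 66) = (1 + (-5 + 1))*(-3) = (1 - 4)*(-3) = -3*(-3) = 9)
b/(-34200) + 21749/S = -4224/(-34200) + 21749/9 = -4224*(-1/34200) + 21749*(1/9) = 176/1425 + 21749/9 = 10331303/4275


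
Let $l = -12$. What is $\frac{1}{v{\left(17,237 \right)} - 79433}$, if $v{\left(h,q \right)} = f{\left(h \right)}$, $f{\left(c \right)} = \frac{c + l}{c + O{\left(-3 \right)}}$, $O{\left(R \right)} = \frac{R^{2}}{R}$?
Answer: $- \frac{14}{1112057} \approx -1.2589 \cdot 10^{-5}$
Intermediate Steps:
$O{\left(R \right)} = R$
$f{\left(c \right)} = \frac{-12 + c}{-3 + c}$ ($f{\left(c \right)} = \frac{c - 12}{c - 3} = \frac{-12 + c}{-3 + c}$)
$v{\left(h,q \right)} = \frac{-12 + h}{-3 + h}$
$\frac{1}{v{\left(17,237 \right)} - 79433} = \frac{1}{\frac{-12 + 17}{-3 + 17} - 79433} = \frac{1}{\frac{1}{14} \cdot 5 - 79433} = \frac{1}{\frac{5}{14} - 79433} = \frac{1}{- \frac{1112057}{14}} = - \frac{14}{1112057}$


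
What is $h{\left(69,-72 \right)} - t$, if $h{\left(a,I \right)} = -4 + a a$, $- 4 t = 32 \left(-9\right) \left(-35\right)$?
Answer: $7277$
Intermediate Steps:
$t = -2520$ ($t = - \frac{32 \left(-9\right) \left(-35\right)}{4} = - \frac{\left(-288\right) \left(-35\right)}{4} = \left(- \frac{1}{4}\right) 10080 = -2520$)
$h{\left(a,I \right)} = -4 + a^{2}$
$h{\left(69,-72 \right)} - t = \left(-4 + 69^{2}\right) - -2520 = \left(-4 + 4761\right) + 2520 = 4757 + 2520 = 7277$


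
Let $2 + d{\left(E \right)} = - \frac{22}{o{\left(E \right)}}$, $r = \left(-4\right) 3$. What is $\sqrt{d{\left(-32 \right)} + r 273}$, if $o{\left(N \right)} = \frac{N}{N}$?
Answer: $10 i \sqrt{33} \approx 57.446 i$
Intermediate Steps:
$r = -12$
$o{\left(N \right)} = 1$
$d{\left(E \right)} = -24$ ($d{\left(E \right)} = -2 - \frac{22}{1} = -2 - 22 = -24$)
$\sqrt{d{\left(-32 \right)} + r 273} = \sqrt{-24 - 3276} = \sqrt{-3300} = 10 i \sqrt{33}$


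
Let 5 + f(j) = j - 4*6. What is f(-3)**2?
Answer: 1024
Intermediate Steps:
f(j) = -29 + j (f(j) = -5 + (j - 4*6) = -5 + (j - 1*24) = -5 + (j - 24) = -5 + (-24 + j) = -29 + j)
f(-3)**2 = (-29 - 3)**2 = (-32)**2 = 1024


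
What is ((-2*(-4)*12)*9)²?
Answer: 746496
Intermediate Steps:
((-2*(-4)*12)*9)² = ((8*12)*9)² = (96*9)² = 864² = 746496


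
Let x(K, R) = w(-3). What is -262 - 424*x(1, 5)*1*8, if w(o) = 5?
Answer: -17222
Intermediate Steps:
x(K, R) = 5
-262 - 424*x(1, 5)*1*8 = -262 - 424*5*1*8 = -262 - 2120*8 = -262 - 424*40 = -262 - 16960 = -17222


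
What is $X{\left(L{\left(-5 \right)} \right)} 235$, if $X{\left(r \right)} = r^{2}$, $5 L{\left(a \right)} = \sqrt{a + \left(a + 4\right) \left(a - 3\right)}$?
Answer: $\frac{141}{5} \approx 28.2$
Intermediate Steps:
$L{\left(a \right)} = \frac{\sqrt{a + \left(-3 + a\right) \left(4 + a\right)}}{5}$ ($L{\left(a \right)} = \frac{\sqrt{a + \left(a + 4\right) \left(a - 3\right)}}{5} = \frac{\sqrt{a + \left(4 + a\right) \left(-3 + a\right)}}{5} = \frac{\sqrt{a + \left(-3 + a\right) \left(4 + a\right)}}{5}$)
$X{\left(L{\left(-5 \right)} \right)} 235 = \left(\frac{\sqrt{-12 + \left(-5\right)^{2} + 2 \left(-5\right)}}{5}\right)^{2} \cdot 235 = \left(\frac{\sqrt{-12 + 25 - 10}}{5}\right)^{2} \cdot 235 = \left(\frac{\sqrt{3}}{5}\right)^{2} \cdot 235 = \frac{3}{25} \cdot 235 = \frac{141}{5}$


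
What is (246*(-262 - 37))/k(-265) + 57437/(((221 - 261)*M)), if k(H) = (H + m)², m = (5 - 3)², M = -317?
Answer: 993333719/287924760 ≈ 3.4500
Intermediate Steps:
m = 4 (m = 2² = 4)
k(H) = (4 + H)² (k(H) = (H + 4)² = (4 + H)²)
(246*(-262 - 37))/k(-265) + 57437/(((221 - 261)*M)) = (246*(-262 - 37))/((4 - 265)²) + 57437/(((221 - 261)*(-317))) = (246*(-299))/((-261)²) + 57437/((-40*(-317))) = -73554/68121 + 57437/12680 = -73554*1/68121 + 57437*(1/12680) = -24518/22707 + 57437/12680 = 993333719/287924760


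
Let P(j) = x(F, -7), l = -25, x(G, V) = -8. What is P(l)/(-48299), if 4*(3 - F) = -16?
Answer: 8/48299 ≈ 0.00016563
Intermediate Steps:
F = 7 (F = 3 - ¼*(-16) = 3 + 4 = 7)
P(j) = -8
P(l)/(-48299) = -8/(-48299) = -8*(-1/48299) = 8/48299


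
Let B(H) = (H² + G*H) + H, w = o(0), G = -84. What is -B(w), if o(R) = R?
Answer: 0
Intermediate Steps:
w = 0
B(H) = H² - 83*H (B(H) = (H² - 84*H) + H = H² - 83*H)
-B(w) = -0*(-83 + 0) = -0*(-83) = -1*0 = 0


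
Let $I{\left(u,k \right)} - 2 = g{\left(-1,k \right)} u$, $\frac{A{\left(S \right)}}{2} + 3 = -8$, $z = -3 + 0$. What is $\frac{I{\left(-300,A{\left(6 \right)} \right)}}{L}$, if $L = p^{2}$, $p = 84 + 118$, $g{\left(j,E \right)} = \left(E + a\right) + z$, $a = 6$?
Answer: $\frac{2851}{20402} \approx 0.13974$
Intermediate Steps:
$z = -3$
$A{\left(S \right)} = -22$ ($A{\left(S \right)} = -6 + 2 \left(-8\right) = -6 - 16 = -22$)
$g{\left(j,E \right)} = 3 + E$ ($g{\left(j,E \right)} = \left(E + 6\right) - 3 = \left(6 + E\right) - 3 = 3 + E$)
$I{\left(u,k \right)} = 2 + u \left(3 + k\right)$ ($I{\left(u,k \right)} = 2 + \left(3 + k\right) u = 2 + u \left(3 + k\right)$)
$p = 202$
$L = 40804$ ($L = 202^{2} = 40804$)
$\frac{I{\left(-300,A{\left(6 \right)} \right)}}{L} = \frac{2 - 300 \left(3 - 22\right)}{40804} = \left(2 - -5700\right) \frac{1}{40804} = \left(2 + 5700\right) \frac{1}{40804} = 5702 \cdot \frac{1}{40804} = \frac{2851}{20402}$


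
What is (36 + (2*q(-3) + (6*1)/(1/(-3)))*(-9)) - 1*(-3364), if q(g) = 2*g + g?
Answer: 3724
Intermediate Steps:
q(g) = 3*g
(36 + (2*q(-3) + (6*1)/(1/(-3)))*(-9)) - 1*(-3364) = (36 + (2*(3*(-3)) + (6*1)/(1/(-3)))*(-9)) - 1*(-3364) = (36 + (2*(-9) + 6/(-1/3))*(-9)) + 3364 = (36 + (-18 + 6*(-3))*(-9)) + 3364 = (36 + (-18 - 18)*(-9)) + 3364 = (36 - 36*(-9)) + 3364 = (36 + 324) + 3364 = 360 + 3364 = 3724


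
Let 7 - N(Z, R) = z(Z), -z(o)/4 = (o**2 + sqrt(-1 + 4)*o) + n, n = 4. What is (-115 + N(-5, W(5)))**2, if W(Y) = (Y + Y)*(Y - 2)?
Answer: 1264 - 320*sqrt(3) ≈ 709.74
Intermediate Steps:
z(o) = -16 - 4*o**2 - 4*o*sqrt(3) (z(o) = -4*((o**2 + sqrt(-1 + 4)*o) + 4) = -4*((o**2 + sqrt(3)*o) + 4) = -4*((o**2 + o*sqrt(3)) + 4) = -4*(4 + o**2 + o*sqrt(3)) = -16 - 4*o**2 - 4*o*sqrt(3))
W(Y) = 2*Y*(-2 + Y) (W(Y) = (2*Y)*(-2 + Y) = 2*Y*(-2 + Y))
N(Z, R) = 23 + 4*Z**2 + 4*Z*sqrt(3) (N(Z, R) = 7 - (-16 - 4*Z**2 - 4*Z*sqrt(3)) = 7 + (16 + 4*Z**2 + 4*Z*sqrt(3)) = 23 + 4*Z**2 + 4*Z*sqrt(3))
(-115 + N(-5, W(5)))**2 = (-115 + (23 + 4*(-5)**2 + 4*(-5)*sqrt(3)))**2 = (-115 + (23 + 4*25 - 20*sqrt(3)))**2 = (-115 + (23 + 100 - 20*sqrt(3)))**2 = (-115 + (123 - 20*sqrt(3)))**2 = (8 - 20*sqrt(3))**2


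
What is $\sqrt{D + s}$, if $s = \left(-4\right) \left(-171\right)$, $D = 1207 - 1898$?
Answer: $i \sqrt{7} \approx 2.6458 i$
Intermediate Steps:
$D = -691$ ($D = 1207 - 1898 = -691$)
$s = 684$
$\sqrt{D + s} = \sqrt{-691 + 684} = \sqrt{-7} = i \sqrt{7}$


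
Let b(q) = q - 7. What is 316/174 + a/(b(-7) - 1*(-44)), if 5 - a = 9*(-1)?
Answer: 331/145 ≈ 2.2828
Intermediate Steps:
b(q) = -7 + q
a = 14 (a = 5 - 9*(-1) = 5 - 1*(-9) = 5 + 9 = 14)
316/174 + a/(b(-7) - 1*(-44)) = 316/174 + 14/((-7 - 7) - 1*(-44)) = 316*(1/174) + 14/(-14 + 44) = 158/87 + 14/30 = 158/87 + 14*(1/30) = 158/87 + 7/15 = 331/145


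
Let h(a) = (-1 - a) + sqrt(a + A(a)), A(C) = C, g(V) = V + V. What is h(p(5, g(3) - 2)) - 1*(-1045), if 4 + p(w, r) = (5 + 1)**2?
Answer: 1020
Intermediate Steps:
g(V) = 2*V
p(w, r) = 32 (p(w, r) = -4 + (5 + 1)**2 = -4 + 6**2 = -4 + 36 = 32)
h(a) = -1 - a + sqrt(2)*sqrt(a) (h(a) = (-1 - a) + sqrt(a + a) = (-1 - a) + sqrt(2*a) = (-1 - a) + sqrt(2)*sqrt(a) = -1 - a + sqrt(2)*sqrt(a))
h(p(5, g(3) - 2)) - 1*(-1045) = (-1 - 1*32 + sqrt(2)*sqrt(32)) - 1*(-1045) = (-1 - 32 + sqrt(2)*(4*sqrt(2))) + 1045 = (-1 - 32 + 8) + 1045 = -25 + 1045 = 1020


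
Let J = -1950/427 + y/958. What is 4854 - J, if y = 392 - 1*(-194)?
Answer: 993612121/204533 ≈ 4858.0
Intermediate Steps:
y = 586 (y = 392 + 194 = 586)
J = -808939/204533 (J = -1950/427 + 586/958 = -1950*1/427 + 586*(1/958) = -1950/427 + 293/479 = -808939/204533 ≈ -3.9551)
4854 - J = 4854 - 1*(-808939/204533) = 4854 + 808939/204533 = 993612121/204533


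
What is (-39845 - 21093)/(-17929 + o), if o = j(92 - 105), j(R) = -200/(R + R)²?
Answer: 10298522/3030051 ≈ 3.3988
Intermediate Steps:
j(R) = -50/R² (j(R) = -200*1/(4*R²) = -50/R²)
o = -50/169 (o = -50/(92 - 105)² = -50/(-13)² = -50*1/169 = -50/169 ≈ -0.29586)
(-39845 - 21093)/(-17929 + o) = (-39845 - 21093)/(-17929 - 50/169) = -60938/(-3030051/169) = -60938*(-169/3030051) = 10298522/3030051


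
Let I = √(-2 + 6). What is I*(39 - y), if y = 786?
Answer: -1494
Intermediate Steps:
I = 2 (I = √4 = 2)
I*(39 - y) = 2*(39 - 1*786) = 2*(39 - 786) = 2*(-747) = -1494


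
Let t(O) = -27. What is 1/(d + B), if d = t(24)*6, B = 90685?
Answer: 1/90523 ≈ 1.1047e-5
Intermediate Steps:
d = -162 (d = -27*6 = -162)
1/(d + B) = 1/(-162 + 90685) = 1/90523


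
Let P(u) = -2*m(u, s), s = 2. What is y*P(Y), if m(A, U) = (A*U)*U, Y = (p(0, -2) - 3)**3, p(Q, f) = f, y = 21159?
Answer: 21159000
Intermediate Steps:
Y = -125 (Y = (-2 - 3)**3 = (-5)**3 = -125)
m(A, U) = A*U**2
P(u) = -8*u (P(u) = -2*u*2**2 = -2*u*4 = -8*u)
y*P(Y) = 21159*(-8*(-125)) = 21159*1000 = 21159000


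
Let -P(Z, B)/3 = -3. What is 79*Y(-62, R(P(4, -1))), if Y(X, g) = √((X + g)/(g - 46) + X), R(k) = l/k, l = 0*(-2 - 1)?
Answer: 237*I*√3565/23 ≈ 615.25*I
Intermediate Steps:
P(Z, B) = 9 (P(Z, B) = -3*(-3) = 9)
l = 0 (l = 0*(-3) = 0)
R(k) = 0 (R(k) = 0/k = 0)
Y(X, g) = √(X + (X + g)/(-46 + g)) (Y(X, g) = √((X + g)/(-46 + g) + X) = √(X + (X + g)/(-46 + g)))
79*Y(-62, R(P(4, -1))) = 79*√((-62 + 0 - 62*(-46 + 0))/(-46 + 0)) = 79*√((-62 + 0 - 62*(-46))/(-46)) = 79*√(-(-62 + 0 + 2852)/46) = 79*√(-1/46*2790) = 79*√(-1395/23) = 79*(3*I*√3565/23) = 237*I*√3565/23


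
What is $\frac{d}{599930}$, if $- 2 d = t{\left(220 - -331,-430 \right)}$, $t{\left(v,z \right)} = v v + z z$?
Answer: $- \frac{488501}{1199860} \approx -0.40713$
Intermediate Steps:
$t{\left(v,z \right)} = v^{2} + z^{2}$
$d = - \frac{488501}{2}$ ($d = - \frac{\left(220 - -331\right)^{2} + \left(-430\right)^{2}}{2} = - \frac{\left(220 + 331\right)^{2} + 184900}{2} = - \frac{551^{2} + 184900}{2} = - \frac{303601 + 184900}{2} = \left(- \frac{1}{2}\right) 488501 = - \frac{488501}{2} \approx -2.4425 \cdot 10^{5}$)
$\frac{d}{599930} = - \frac{488501}{2 \cdot 599930} = \left(- \frac{488501}{2}\right) \frac{1}{599930} = - \frac{488501}{1199860}$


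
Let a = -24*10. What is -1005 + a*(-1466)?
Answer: 350835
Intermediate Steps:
a = -240
-1005 + a*(-1466) = -1005 - 240*(-1466) = -1005 + 351840 = 350835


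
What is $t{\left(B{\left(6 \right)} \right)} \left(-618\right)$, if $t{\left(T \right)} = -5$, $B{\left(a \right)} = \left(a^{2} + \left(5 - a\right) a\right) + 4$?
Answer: $3090$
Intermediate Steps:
$B{\left(a \right)} = 4 + a^{2} + a \left(5 - a\right)$ ($B{\left(a \right)} = \left(a^{2} + a \left(5 - a\right)\right) + 4 = 4 + a^{2} + a \left(5 - a\right)$)
$t{\left(B{\left(6 \right)} \right)} \left(-618\right) = \left(-5\right) \left(-618\right) = 3090$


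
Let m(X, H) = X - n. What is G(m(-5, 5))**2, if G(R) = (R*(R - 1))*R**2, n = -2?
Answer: 11664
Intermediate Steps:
m(X, H) = 2 + X (m(X, H) = X - 1*(-2) = X + 2 = 2 + X)
G(R) = R**3*(-1 + R) (G(R) = (R*(-1 + R))*R**2 = R**3*(-1 + R))
G(m(-5, 5))**2 = ((2 - 5)**3*(-1 + (2 - 5)))**2 = ((-3)**3*(-1 - 3))**2 = (-27*(-4))**2 = 108**2 = 11664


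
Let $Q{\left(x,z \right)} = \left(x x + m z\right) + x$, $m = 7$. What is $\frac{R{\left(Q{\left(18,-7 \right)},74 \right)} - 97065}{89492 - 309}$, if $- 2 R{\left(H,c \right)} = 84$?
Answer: $- \frac{97107}{89183} \approx -1.0889$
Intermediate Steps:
$Q{\left(x,z \right)} = x + x^{2} + 7 z$ ($Q{\left(x,z \right)} = \left(x x + 7 z\right) + x = \left(x^{2} + 7 z\right) + x = x + x^{2} + 7 z$)
$R{\left(H,c \right)} = -42$ ($R{\left(H,c \right)} = \left(- \frac{1}{2}\right) 84 = -42$)
$\frac{R{\left(Q{\left(18,-7 \right)},74 \right)} - 97065}{89492 - 309} = \frac{-42 - 97065}{89492 - 309} = - \frac{97107}{89183}$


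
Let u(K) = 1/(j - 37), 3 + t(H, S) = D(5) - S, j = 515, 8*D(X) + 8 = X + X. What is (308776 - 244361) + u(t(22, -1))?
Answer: 30790371/478 ≈ 64415.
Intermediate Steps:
D(X) = -1 + X/4 (D(X) = -1 + (X + X)/8 = -1 + (2*X)/8 = -1 + X/4)
t(H, S) = -11/4 - S (t(H, S) = -3 + ((-1 + (1/4)*5) - S) = -3 + ((-1 + 5/4) - S) = -3 + (1/4 - S) = -11/4 - S)
u(K) = 1/478 (u(K) = 1/(515 - 37) = 1/478)
(308776 - 244361) + u(t(22, -1)) = (308776 - 244361) + 1/478 = 64415 + 1/478 = 30790371/478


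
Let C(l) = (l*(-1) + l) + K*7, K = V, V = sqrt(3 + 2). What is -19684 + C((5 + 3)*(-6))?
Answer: -19684 + 7*sqrt(5) ≈ -19668.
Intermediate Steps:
V = sqrt(5) ≈ 2.2361
K = sqrt(5) ≈ 2.2361
C(l) = 7*sqrt(5) (C(l) = (l*(-1) + l) + sqrt(5)*7 = (-l + l) + 7*sqrt(5) = 0 + 7*sqrt(5) = 7*sqrt(5))
-19684 + C((5 + 3)*(-6)) = -19684 + 7*sqrt(5)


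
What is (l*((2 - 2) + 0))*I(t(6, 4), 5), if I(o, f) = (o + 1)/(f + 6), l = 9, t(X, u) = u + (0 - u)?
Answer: 0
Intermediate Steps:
t(X, u) = 0 (t(X, u) = u - u = 0)
I(o, f) = (1 + o)/(6 + f)
(l*((2 - 2) + 0))*I(t(6, 4), 5) = (9*((2 - 2) + 0))*((1 + 0)/(6 + 5)) = (9*(0 + 0))*(1/11) = (9*0)*((1/11)*1) = 0*(1/11) = 0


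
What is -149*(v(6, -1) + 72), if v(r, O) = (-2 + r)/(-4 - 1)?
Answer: -53044/5 ≈ -10609.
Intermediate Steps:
v(r, O) = 2/5 - r/5 (v(r, O) = (-2 + r)/(-5) = (-2 + r)*(-1/5) = 2/5 - r/5)
-149*(v(6, -1) + 72) = -149*((2/5 - 1/5*6) + 72) = -149*((2/5 - 6/5) + 72) = -149*(-4/5 + 72) = -149*356/5 = -53044/5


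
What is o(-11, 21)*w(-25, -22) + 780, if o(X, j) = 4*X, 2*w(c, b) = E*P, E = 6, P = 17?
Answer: -1464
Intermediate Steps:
w(c, b) = 51 (w(c, b) = (6*17)/2 = (½)*102 = 51)
o(-11, 21)*w(-25, -22) + 780 = (4*(-11))*51 + 780 = -44*51 + 780 = -2244 + 780 = -1464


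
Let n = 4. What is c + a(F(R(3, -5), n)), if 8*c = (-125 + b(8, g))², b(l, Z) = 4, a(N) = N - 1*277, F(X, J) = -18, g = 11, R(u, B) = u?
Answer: 12281/8 ≈ 1535.1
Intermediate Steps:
a(N) = -277 + N (a(N) = N - 277 = -277 + N)
c = 14641/8 (c = (-125 + 4)²/8 = (⅛)*(-121)² = (⅛)*14641 = 14641/8 ≈ 1830.1)
c + a(F(R(3, -5), n)) = 14641/8 + (-277 - 18) = 14641/8 - 295 = 12281/8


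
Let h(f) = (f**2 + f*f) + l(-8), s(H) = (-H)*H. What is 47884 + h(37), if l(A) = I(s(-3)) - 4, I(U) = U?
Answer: 50609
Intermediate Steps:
s(H) = -H**2
l(A) = -13 (l(A) = -1*(-3)**2 - 4 = -1*9 - 4 = -9 - 4 = -13)
h(f) = -13 + 2*f**2 (h(f) = (f**2 + f*f) - 13 = (f**2 + f**2) - 13 = 2*f**2 - 13 = -13 + 2*f**2)
47884 + h(37) = 47884 + (-13 + 2*37**2) = 47884 + (-13 + 2*1369) = 47884 + (-13 + 2738) = 47884 + 2725 = 50609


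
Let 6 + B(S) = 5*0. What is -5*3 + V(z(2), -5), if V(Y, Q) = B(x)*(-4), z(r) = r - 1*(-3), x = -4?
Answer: 9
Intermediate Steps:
B(S) = -6 (B(S) = -6 + 5*0 = -6 + 0 = -6)
z(r) = 3 + r (z(r) = r + 3 = 3 + r)
V(Y, Q) = 24 (V(Y, Q) = -6*(-4) = 24)
-5*3 + V(z(2), -5) = -5*3 + 24 = -15 + 24 = 9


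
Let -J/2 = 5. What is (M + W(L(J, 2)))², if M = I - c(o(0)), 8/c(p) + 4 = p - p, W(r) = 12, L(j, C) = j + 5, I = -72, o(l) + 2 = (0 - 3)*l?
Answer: 3364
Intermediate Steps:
J = -10 (J = -2*5 = -10)
o(l) = -2 - 3*l (o(l) = -2 + (0 - 3)*l = -2 - 3*l)
L(j, C) = 5 + j
c(p) = -2 (c(p) = 8/(-4 + (p - p)) = 8/(-4 + 0) = 8/(-4) = 8*(-¼) = -2)
M = -70 (M = -72 - 1*(-2) = -72 + 2 = -70)
(M + W(L(J, 2)))² = (-70 + 12)² = (-58)² = 3364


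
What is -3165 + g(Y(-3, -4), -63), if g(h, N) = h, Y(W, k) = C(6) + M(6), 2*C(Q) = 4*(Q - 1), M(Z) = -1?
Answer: -3156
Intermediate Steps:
C(Q) = -2 + 2*Q (C(Q) = (4*(Q - 1))/2 = (4*(-1 + Q))/2 = (-4 + 4*Q)/2 = -2 + 2*Q)
Y(W, k) = 9 (Y(W, k) = (-2 + 2*6) - 1 = (-2 + 12) - 1 = 10 - 1 = 9)
-3165 + g(Y(-3, -4), -63) = -3165 + 9 = -3156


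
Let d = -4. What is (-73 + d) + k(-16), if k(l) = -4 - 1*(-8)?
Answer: -73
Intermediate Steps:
k(l) = 4 (k(l) = -4 + 8 = 4)
(-73 + d) + k(-16) = (-73 - 4) + 4 = -77 + 4 = -73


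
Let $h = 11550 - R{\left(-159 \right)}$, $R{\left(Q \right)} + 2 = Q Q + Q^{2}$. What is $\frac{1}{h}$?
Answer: $- \frac{1}{39010} \approx -2.5634 \cdot 10^{-5}$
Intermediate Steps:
$R{\left(Q \right)} = -2 + 2 Q^{2}$ ($R{\left(Q \right)} = -2 + \left(Q Q + Q^{2}\right) = -2 + \left(Q^{2} + Q^{2}\right) = -2 + 2 Q^{2}$)
$h = -39010$ ($h = 11550 - \left(-2 + 2 \left(-159\right)^{2}\right) = 11550 - \left(-2 + 2 \cdot 25281\right) = 11550 - \left(-2 + 50562\right) = 11550 - 50560 = -39010$)
$\frac{1}{h} = \frac{1}{-39010} = - \frac{1}{39010}$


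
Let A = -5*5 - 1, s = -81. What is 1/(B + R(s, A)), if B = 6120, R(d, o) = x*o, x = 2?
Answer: 1/6068 ≈ 0.00016480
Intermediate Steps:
A = -26 (A = -25 - 1 = -26)
R(d, o) = 2*o
1/(B + R(s, A)) = 1/(6120 + 2*(-26)) = 1/(6120 - 52) = 1/6068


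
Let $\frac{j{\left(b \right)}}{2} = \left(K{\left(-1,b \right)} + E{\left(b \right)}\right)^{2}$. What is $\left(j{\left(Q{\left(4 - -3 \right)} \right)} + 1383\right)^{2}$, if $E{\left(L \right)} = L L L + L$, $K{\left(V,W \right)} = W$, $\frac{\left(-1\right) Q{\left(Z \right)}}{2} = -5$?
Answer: $4335486045489$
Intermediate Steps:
$Q{\left(Z \right)} = 10$ ($Q{\left(Z \right)} = \left(-2\right) \left(-5\right) = 10$)
$E{\left(L \right)} = L + L^{3}$ ($E{\left(L \right)} = L^{2} L + L = L^{3} + L = L + L^{3}$)
$j{\left(b \right)} = 2 \left(b^{3} + 2 b\right)^{2}$ ($j{\left(b \right)} = 2 \left(b + \left(b + b^{3}\right)\right)^{2} = 2 \left(b^{3} + 2 b\right)^{2}$)
$\left(j{\left(Q{\left(4 - -3 \right)} \right)} + 1383\right)^{2} = \left(2 \cdot 10^{2} \left(2 + 10^{2}\right)^{2} + 1383\right)^{2} = \left(2 \cdot 100 \left(2 + 100\right)^{2} + 1383\right)^{2} = \left(2 \cdot 100 \cdot 102^{2} + 1383\right)^{2} = \left(2 \cdot 100 \cdot 10404 + 1383\right)^{2} = \left(2080800 + 1383\right)^{2} = 2082183^{2} = 4335486045489$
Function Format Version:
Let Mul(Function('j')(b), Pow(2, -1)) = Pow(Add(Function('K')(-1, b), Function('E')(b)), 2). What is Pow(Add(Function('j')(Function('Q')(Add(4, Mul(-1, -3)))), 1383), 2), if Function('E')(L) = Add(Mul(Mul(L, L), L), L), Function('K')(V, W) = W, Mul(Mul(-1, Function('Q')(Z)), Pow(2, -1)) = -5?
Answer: 4335486045489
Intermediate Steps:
Function('Q')(Z) = 10 (Function('Q')(Z) = Mul(-2, -5) = 10)
Function('E')(L) = Add(L, Pow(L, 3)) (Function('E')(L) = Add(Mul(Pow(L, 2), L), L) = Add(Pow(L, 3), L) = Add(L, Pow(L, 3)))
Function('j')(b) = Mul(2, Pow(Add(Pow(b, 3), Mul(2, b)), 2)) (Function('j')(b) = Mul(2, Pow(Add(b, Add(b, Pow(b, 3))), 2)) = Mul(2, Pow(Add(Pow(b, 3), Mul(2, b)), 2)))
Pow(Add(Function('j')(Function('Q')(Add(4, Mul(-1, -3)))), 1383), 2) = Pow(Add(Mul(2, Pow(10, 2), Pow(Add(2, Pow(10, 2)), 2)), 1383), 2) = Pow(Add(Mul(2, 100, Pow(Add(2, 100), 2)), 1383), 2) = Pow(Add(Mul(2, 100, Pow(102, 2)), 1383), 2) = Pow(Add(Mul(2, 100, 10404), 1383), 2) = Pow(Add(2080800, 1383), 2) = Pow(2082183, 2) = 4335486045489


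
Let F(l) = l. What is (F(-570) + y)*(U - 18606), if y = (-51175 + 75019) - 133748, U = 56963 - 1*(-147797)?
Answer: -20565176996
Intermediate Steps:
U = 204760 (U = 56963 + 147797 = 204760)
y = -109904 (y = 23844 - 133748 = -109904)
(F(-570) + y)*(U - 18606) = (-570 - 109904)*(204760 - 18606) = -110474*186154 = -20565176996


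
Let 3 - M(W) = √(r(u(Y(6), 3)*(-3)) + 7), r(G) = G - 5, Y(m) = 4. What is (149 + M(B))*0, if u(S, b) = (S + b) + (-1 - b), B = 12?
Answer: 0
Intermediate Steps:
u(S, b) = -1 + S
r(G) = -5 + G
M(W) = 3 - I*√7 (M(W) = 3 - √((-5 + (-1 + 4)*(-3)) + 7) = 3 - √((-5 + 3*(-3)) + 7) = 3 - √((-5 - 9) + 7) = 3 - √(-14 + 7) = 3 - √(-7) = 3 - I*√7)
(149 + M(B))*0 = (149 + (3 - I*√7))*0 = (152 - I*√7)*0 = 0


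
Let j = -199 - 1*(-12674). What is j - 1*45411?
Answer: -32936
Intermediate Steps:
j = 12475 (j = -199 + 12674 = 12475)
j - 1*45411 = 12475 - 1*45411 = 12475 - 45411 = -32936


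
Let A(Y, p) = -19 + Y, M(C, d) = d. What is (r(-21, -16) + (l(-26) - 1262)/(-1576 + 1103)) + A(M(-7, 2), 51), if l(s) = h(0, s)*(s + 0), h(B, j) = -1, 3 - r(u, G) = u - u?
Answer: -5386/473 ≈ -11.387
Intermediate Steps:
r(u, G) = 3 (r(u, G) = 3 - (u - u) = 3 - 1*0 = 3 + 0 = 3)
l(s) = -s (l(s) = -(s + 0) = -s)
(r(-21, -16) + (l(-26) - 1262)/(-1576 + 1103)) + A(M(-7, 2), 51) = (3 + (-1*(-26) - 1262)/(-1576 + 1103)) + (-19 + 2) = (3 + (26 - 1262)/(-473)) - 17 = (3 - 1236*(-1/473)) - 17 = (3 + 1236/473) - 17 = 2655/473 - 17 = -5386/473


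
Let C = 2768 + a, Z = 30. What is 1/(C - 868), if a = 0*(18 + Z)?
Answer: 1/1900 ≈ 0.00052632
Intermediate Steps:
a = 0 (a = 0*(18 + 30) = 0*48 = 0)
C = 2768 (C = 2768 + 0 = 2768)
1/(C - 868) = 1/(2768 - 868) = 1/1900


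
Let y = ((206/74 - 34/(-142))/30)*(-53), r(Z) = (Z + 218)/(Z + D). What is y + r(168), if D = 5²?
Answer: -131653/39405 ≈ -3.3410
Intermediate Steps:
D = 25
r(Z) = (218 + Z)/(25 + Z) (r(Z) = (Z + 218)/(Z + 25) = (218 + Z)/(25 + Z))
y = -210463/39405 (y = ((206*(1/74) - 34*(-1/142))*(1/30))*(-53) = ((103/37 + 17/71)*(1/30))*(-53) = ((7942/2627)*(1/30))*(-53) = (3971/39405)*(-53) = -210463/39405 ≈ -5.3410)
y + r(168) = -210463/39405 + (218 + 168)/(25 + 168) = -210463/39405 + 386/193 = -210463/39405 + (1/193)*386 = -210463/39405 + 2 = -131653/39405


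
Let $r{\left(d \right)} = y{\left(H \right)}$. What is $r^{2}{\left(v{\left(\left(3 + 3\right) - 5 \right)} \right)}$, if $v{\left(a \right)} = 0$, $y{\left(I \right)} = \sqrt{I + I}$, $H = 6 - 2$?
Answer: $8$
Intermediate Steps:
$H = 4$ ($H = 6 - 2 = 4$)
$y{\left(I \right)} = \sqrt{2} \sqrt{I}$ ($y{\left(I \right)} = \sqrt{2 I} = \sqrt{2} \sqrt{I}$)
$r{\left(d \right)} = 2 \sqrt{2}$ ($r{\left(d \right)} = \sqrt{2} \sqrt{4} = \sqrt{2} \cdot 2 = 2 \sqrt{2}$)
$r^{2}{\left(v{\left(\left(3 + 3\right) - 5 \right)} \right)} = \left(2 \sqrt{2}\right)^{2} = 8$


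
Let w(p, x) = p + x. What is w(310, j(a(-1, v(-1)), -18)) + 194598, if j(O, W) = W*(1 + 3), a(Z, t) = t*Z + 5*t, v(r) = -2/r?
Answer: 194836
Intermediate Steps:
a(Z, t) = 5*t + Z*t (a(Z, t) = Z*t + 5*t = 5*t + Z*t)
j(O, W) = 4*W (j(O, W) = W*4 = 4*W)
w(310, j(a(-1, v(-1)), -18)) + 194598 = (310 + 4*(-18)) + 194598 = (310 - 72) + 194598 = 238 + 194598 = 194836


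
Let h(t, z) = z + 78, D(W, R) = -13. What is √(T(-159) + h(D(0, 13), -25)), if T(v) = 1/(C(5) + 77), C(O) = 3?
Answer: √21205/20 ≈ 7.2810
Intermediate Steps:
T(v) = 1/80 (T(v) = 1/(3 + 77) = 1/80)
h(t, z) = 78 + z
√(T(-159) + h(D(0, 13), -25)) = √(1/80 + (78 - 25)) = √(1/80 + 53) = √(4241/80) = √21205/20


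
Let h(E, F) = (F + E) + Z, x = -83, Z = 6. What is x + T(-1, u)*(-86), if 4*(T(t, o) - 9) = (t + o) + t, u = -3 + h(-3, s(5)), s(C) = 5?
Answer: -1843/2 ≈ -921.50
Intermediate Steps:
h(E, F) = 6 + E + F (h(E, F) = (F + E) + 6 = (E + F) + 6 = 6 + E + F)
u = 5 (u = -3 + (6 - 3 + 5) = -3 + 8 = 5)
T(t, o) = 9 + t/2 + o/4 (T(t, o) = 9 + ((t + o) + t)/4 = 9 + ((o + t) + t)/4 = 9 + (o + 2*t)/4 = 9 + (t/2 + o/4) = 9 + t/2 + o/4)
x + T(-1, u)*(-86) = -83 + (9 + (½)*(-1) + (¼)*5)*(-86) = -83 + (9 - ½ + 5/4)*(-86) = -83 + (39/4)*(-86) = -83 - 1677/2 = -1843/2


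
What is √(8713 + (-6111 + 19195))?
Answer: √21797 ≈ 147.64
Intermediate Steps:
√(8713 + (-6111 + 19195)) = √(8713 + 13084) = √21797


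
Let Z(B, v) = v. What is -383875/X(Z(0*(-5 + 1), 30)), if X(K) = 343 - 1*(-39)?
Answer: -383875/382 ≈ -1004.9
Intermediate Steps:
X(K) = 382 (X(K) = 343 + 39 = 382)
-383875/X(Z(0*(-5 + 1), 30)) = -383875/382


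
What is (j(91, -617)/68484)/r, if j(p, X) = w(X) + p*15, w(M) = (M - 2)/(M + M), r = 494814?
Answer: 1685029/41816362998384 ≈ 4.0296e-8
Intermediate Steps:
w(M) = (-2 + M)/(2*M) (w(M) = (-2 + M)/((2*M)) = (-2 + M)*(1/(2*M)) = (-2 + M)/(2*M))
j(p, X) = 15*p + (-2 + X)/(2*X) (j(p, X) = (-2 + X)/(2*X) + p*15 = (-2 + X)/(2*X) + 15*p = 15*p + (-2 + X)/(2*X))
(j(91, -617)/68484)/r = ((1/2 - 1/(-617) + 15*91)/68484)/494814 = ((1/2 - 1*(-1/617) + 1365)*(1/68484))*(1/494814) = ((1/2 + 1/617 + 1365)*(1/68484))*(1/494814) = ((1685029/1234)*(1/68484))*(1/494814) = (1685029/84509256)*(1/494814) = 1685029/41816362998384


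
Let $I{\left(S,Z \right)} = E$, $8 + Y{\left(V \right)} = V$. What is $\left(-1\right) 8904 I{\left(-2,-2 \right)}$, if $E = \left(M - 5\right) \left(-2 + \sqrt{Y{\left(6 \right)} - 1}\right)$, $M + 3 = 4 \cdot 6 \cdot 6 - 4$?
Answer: $2350656 - 1175328 i \sqrt{3} \approx 2.3507 \cdot 10^{6} - 2.0357 \cdot 10^{6} i$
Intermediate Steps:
$Y{\left(V \right)} = -8 + V$
$M = 137$ ($M = -3 - \left(4 - 4 \cdot 6 \cdot 6\right) = -3 + \left(4 \cdot 36 - 4\right) = -3 + \left(144 - 4\right) = -3 + 140 = 137$)
$E = -264 + 132 i \sqrt{3}$ ($E = \left(137 - 5\right) \left(-2 + \sqrt{\left(-8 + 6\right) - 1}\right) = 132 \left(-2 + \sqrt{-2 - 1}\right) = 132 \left(-2 + \sqrt{-3}\right) = 132 \left(-2 + i \sqrt{3}\right) = -264 + 132 i \sqrt{3} \approx -264.0 + 228.63 i$)
$I{\left(S,Z \right)} = -264 + 132 i \sqrt{3}$
$\left(-1\right) 8904 I{\left(-2,-2 \right)} = \left(-1\right) 8904 \left(-264 + 132 i \sqrt{3}\right) = - 8904 \left(-264 + 132 i \sqrt{3}\right) = 2350656 - 1175328 i \sqrt{3}$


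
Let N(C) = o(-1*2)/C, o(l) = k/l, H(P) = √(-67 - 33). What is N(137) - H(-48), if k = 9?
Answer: -9/274 - 10*I ≈ -0.032847 - 10.0*I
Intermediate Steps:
H(P) = 10*I (H(P) = √(-100) = 10*I)
o(l) = 9/l
N(C) = -9/(2*C) (N(C) = (9/((-1*2)))/C = (9/(-2))/C = (9*(-½))/C = -9/(2*C))
N(137) - H(-48) = -9/2/137 - 10*I = -9/2*1/137 - 10*I = -9/274 - 10*I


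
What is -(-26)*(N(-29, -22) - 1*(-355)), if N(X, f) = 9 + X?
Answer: 8710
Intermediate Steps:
-(-26)*(N(-29, -22) - 1*(-355)) = -(-26)*((9 - 29) - 1*(-355)) = -(-26)*(-20 + 355) = -(-26)*335 = -26*(-335) = 8710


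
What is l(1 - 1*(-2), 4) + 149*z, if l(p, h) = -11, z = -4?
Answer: -607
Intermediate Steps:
l(1 - 1*(-2), 4) + 149*z = -11 + 149*(-4) = -11 - 596 = -607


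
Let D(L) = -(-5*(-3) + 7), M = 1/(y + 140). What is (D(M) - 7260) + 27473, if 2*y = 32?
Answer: 20191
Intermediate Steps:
y = 16 (y = (½)*32 = 16)
M = 1/156 (M = 1/(16 + 140) = 1/156 ≈ 0.0064103)
D(L) = -22 (D(L) = -(15 + 7) = -1*22 = -22)
(D(M) - 7260) + 27473 = (-22 - 7260) + 27473 = -7282 + 27473 = 20191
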